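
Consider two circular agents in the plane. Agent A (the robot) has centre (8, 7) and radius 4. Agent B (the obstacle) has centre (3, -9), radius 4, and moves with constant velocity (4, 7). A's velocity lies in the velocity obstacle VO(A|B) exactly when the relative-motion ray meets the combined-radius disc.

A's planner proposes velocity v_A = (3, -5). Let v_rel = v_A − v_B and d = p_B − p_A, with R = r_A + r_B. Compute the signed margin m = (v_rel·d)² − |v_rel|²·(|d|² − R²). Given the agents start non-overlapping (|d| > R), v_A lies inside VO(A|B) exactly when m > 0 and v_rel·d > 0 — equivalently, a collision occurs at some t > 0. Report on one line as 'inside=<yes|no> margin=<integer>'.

d = (-5, -16),  |d|² = 281;  R = 4+4 = 8,  c = 281−8² = 217
v_rel = (-1, -12),  |v_rel|² = 145;  v_rel·d = (-1)·(-5) + (-12)·(-16) = 197
145·t² − 394·t + 217 = 0  ⇒  m = 197² − 145·217 = 7344
m = 7344 > 0,  v_rel·d = 197 > 0  ⇒  inside

inside=yes margin=7344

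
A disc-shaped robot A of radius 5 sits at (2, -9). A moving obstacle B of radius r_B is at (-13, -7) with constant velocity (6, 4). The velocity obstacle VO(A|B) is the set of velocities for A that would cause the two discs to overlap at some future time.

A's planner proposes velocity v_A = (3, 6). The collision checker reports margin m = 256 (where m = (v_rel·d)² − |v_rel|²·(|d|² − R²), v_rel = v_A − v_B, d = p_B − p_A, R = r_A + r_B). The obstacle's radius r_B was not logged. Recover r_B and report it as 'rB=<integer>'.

m = 256
d = (-15, 2);  v_rel = (-3, 2),  |v_rel|² = 13
v_rel×d = (-3)·(2) − (2)·(-15) = 24
since m = R²·13 − 24²:  R² = (576 + 256) / 13 = 64
R = √64 = 8  ⇒  r_B = 8 − 5 = 3

rB=3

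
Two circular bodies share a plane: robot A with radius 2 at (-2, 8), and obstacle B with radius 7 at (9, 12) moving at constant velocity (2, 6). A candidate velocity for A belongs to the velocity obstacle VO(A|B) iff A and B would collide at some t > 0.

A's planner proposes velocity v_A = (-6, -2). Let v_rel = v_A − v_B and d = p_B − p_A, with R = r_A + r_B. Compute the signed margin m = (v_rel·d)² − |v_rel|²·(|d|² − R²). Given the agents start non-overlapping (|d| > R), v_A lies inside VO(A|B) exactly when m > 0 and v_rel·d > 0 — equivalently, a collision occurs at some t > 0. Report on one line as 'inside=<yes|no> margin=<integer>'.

d = (11, 4),  |d|² = 137;  R = 2+7 = 9,  c = 137−9² = 56
v_rel = (-8, -8),  |v_rel|² = 128;  v_rel·d = (-8)·(11) + (-8)·(4) = -120
128·t² + 240·t + 56 = 0  ⇒  m = (-120)² − 128·56 = 7232
m = 7232 > 0,  v_rel·d = -120 < 0  ⇒  outside

inside=no margin=7232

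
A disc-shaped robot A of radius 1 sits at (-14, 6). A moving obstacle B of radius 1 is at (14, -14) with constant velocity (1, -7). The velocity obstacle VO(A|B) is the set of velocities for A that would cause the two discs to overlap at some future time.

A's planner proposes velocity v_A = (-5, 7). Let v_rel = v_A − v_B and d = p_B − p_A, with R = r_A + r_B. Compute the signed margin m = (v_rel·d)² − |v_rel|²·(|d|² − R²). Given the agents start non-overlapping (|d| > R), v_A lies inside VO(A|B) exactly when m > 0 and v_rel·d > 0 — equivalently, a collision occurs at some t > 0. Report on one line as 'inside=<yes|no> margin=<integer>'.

d = (28, -20),  |d|² = 1184;  R = 1+1 = 2,  c = 1184−2² = 1180
v_rel = (-6, 14),  |v_rel|² = 232;  v_rel·d = (-6)·(28) + (14)·(-20) = -448
232·t² + 896·t + 1180 = 0  ⇒  m = (-448)² − 232·1180 = -73056
m = -73056 < 0,  v_rel·d = -448 < 0  ⇒  outside

inside=no margin=-73056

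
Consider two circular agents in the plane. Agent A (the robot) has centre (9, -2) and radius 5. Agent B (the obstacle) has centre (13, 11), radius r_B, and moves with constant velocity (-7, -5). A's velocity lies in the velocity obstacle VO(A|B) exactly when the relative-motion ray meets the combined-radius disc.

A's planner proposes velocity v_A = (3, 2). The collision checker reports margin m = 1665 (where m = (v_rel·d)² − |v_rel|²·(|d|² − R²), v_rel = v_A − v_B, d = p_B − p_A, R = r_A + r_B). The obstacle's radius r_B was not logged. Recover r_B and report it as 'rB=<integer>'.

m = 1665
d = (4, 13);  v_rel = (10, 7),  |v_rel|² = 149
v_rel×d = (10)·(13) − (7)·(4) = 102
since m = R²·149 − 102²:  R² = (10404 + 1665) / 149 = 81
R = √81 = 9  ⇒  r_B = 9 − 5 = 4

rB=4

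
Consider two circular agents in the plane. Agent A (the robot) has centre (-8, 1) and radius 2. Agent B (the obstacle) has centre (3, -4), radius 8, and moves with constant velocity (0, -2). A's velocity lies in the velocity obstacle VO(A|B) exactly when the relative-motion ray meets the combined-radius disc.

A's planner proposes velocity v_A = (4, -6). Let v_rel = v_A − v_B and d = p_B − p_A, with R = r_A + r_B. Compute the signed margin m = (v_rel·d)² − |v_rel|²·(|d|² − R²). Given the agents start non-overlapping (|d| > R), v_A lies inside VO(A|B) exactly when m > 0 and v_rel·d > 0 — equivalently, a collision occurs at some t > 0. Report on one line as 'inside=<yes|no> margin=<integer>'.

d = (11, -5),  |d|² = 146;  R = 2+8 = 10,  c = 146−10² = 46
v_rel = (4, -4),  |v_rel|² = 32;  v_rel·d = (4)·(11) + (-4)·(-5) = 64
32·t² − 128·t + 46 = 0  ⇒  m = 64² − 32·46 = 2624
m = 2624 > 0,  v_rel·d = 64 > 0  ⇒  inside

inside=yes margin=2624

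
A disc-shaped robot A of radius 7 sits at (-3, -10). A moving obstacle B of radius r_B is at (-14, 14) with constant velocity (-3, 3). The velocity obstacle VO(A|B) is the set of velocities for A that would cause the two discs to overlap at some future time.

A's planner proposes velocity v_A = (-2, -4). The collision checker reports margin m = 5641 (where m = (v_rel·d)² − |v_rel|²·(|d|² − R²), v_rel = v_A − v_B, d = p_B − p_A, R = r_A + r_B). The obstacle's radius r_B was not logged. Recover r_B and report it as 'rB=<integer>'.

m = 5641
d = (-11, 24);  v_rel = (1, -7),  |v_rel|² = 50
v_rel×d = (1)·(24) − (-7)·(-11) = -53
since m = R²·50 − (-53)²:  R² = (2809 + 5641) / 50 = 169
R = √169 = 13  ⇒  r_B = 13 − 7 = 6

rB=6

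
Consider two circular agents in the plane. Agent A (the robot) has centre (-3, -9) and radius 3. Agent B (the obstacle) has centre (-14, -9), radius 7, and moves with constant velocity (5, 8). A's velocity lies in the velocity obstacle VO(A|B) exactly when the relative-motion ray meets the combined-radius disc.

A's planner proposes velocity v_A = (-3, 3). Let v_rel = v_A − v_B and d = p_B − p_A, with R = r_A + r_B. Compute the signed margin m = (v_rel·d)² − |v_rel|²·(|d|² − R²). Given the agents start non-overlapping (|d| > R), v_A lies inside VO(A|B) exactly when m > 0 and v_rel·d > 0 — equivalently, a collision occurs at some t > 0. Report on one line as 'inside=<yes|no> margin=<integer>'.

d = (-11, 0),  |d|² = 121;  R = 3+7 = 10,  c = 121−10² = 21
v_rel = (-8, -5),  |v_rel|² = 89;  v_rel·d = (-8)·(-11) + (-5)·(0) = 88
89·t² − 176·t + 21 = 0  ⇒  m = 88² − 89·21 = 5875
m = 5875 > 0,  v_rel·d = 88 > 0  ⇒  inside

inside=yes margin=5875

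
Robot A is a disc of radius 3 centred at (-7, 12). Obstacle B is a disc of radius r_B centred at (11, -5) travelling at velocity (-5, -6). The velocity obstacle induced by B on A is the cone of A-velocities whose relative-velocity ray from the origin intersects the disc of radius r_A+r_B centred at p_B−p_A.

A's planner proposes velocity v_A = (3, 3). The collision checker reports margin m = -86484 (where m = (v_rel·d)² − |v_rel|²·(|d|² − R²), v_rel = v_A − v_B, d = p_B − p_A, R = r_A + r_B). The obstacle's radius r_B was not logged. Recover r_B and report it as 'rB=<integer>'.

m = -86484
d = (18, -17);  v_rel = (8, 9),  |v_rel|² = 145
v_rel×d = (8)·(-17) − (9)·(18) = -298
since m = R²·145 − (-298)²:  R² = (88804 + -86484) / 145 = 16
R = √16 = 4  ⇒  r_B = 4 − 3 = 1

rB=1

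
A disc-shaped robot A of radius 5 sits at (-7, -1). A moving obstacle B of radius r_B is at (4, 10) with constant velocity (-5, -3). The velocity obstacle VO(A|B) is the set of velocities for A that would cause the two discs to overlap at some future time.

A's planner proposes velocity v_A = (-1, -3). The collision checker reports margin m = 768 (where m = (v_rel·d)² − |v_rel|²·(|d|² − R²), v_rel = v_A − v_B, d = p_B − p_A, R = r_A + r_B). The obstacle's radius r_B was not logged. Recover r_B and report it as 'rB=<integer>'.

m = 768
d = (11, 11);  v_rel = (4, 0),  |v_rel|² = 16
v_rel×d = (4)·(11) − (0)·(11) = 44
since m = R²·16 − 44²:  R² = (1936 + 768) / 16 = 169
R = √169 = 13  ⇒  r_B = 13 − 5 = 8

rB=8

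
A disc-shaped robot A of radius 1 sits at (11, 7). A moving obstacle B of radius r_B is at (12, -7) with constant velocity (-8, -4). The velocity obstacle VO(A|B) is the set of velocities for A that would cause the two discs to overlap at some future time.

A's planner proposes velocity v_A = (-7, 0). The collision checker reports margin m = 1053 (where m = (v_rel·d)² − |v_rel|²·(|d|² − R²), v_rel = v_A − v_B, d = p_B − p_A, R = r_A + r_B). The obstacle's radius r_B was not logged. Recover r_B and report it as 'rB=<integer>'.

m = 1053
d = (1, -14);  v_rel = (1, 4),  |v_rel|² = 17
v_rel×d = (1)·(-14) − (4)·(1) = -18
since m = R²·17 − (-18)²:  R² = (324 + 1053) / 17 = 81
R = √81 = 9  ⇒  r_B = 9 − 1 = 8

rB=8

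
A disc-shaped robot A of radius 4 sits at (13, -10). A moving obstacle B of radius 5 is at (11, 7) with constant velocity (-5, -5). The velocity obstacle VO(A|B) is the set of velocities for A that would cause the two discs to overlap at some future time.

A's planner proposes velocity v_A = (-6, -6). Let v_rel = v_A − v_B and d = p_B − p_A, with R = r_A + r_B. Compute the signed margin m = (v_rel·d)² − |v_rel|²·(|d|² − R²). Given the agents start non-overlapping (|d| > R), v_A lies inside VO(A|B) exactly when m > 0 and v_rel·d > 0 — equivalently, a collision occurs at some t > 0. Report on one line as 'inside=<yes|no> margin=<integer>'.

d = (-2, 17),  |d|² = 293;  R = 4+5 = 9,  c = 293−9² = 212
v_rel = (-1, -1),  |v_rel|² = 2;  v_rel·d = (-1)·(-2) + (-1)·(17) = -15
2·t² + 30·t + 212 = 0  ⇒  m = (-15)² − 2·212 = -199
m = -199 < 0,  v_rel·d = -15 < 0  ⇒  outside

inside=no margin=-199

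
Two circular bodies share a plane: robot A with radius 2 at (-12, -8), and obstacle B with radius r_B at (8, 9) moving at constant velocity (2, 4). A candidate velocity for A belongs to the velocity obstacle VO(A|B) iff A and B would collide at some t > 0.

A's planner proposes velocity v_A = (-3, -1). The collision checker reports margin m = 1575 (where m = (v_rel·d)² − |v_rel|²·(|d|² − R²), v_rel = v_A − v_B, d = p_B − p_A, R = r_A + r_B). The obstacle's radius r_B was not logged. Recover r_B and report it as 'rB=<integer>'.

m = 1575
d = (20, 17);  v_rel = (-5, -5),  |v_rel|² = 50
v_rel×d = (-5)·(17) − (-5)·(20) = 15
since m = R²·50 − 15²:  R² = (225 + 1575) / 50 = 36
R = √36 = 6  ⇒  r_B = 6 − 2 = 4

rB=4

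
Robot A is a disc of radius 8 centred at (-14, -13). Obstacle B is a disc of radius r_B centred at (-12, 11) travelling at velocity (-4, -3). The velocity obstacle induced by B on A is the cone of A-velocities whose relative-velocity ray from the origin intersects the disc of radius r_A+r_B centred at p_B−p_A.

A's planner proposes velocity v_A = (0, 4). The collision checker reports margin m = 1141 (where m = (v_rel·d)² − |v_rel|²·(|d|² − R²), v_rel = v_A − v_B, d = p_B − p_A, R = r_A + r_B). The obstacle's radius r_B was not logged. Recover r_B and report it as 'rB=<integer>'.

m = 1141
d = (2, 24);  v_rel = (4, 7),  |v_rel|² = 65
v_rel×d = (4)·(24) − (7)·(2) = 82
since m = R²·65 − 82²:  R² = (6724 + 1141) / 65 = 121
R = √121 = 11  ⇒  r_B = 11 − 8 = 3

rB=3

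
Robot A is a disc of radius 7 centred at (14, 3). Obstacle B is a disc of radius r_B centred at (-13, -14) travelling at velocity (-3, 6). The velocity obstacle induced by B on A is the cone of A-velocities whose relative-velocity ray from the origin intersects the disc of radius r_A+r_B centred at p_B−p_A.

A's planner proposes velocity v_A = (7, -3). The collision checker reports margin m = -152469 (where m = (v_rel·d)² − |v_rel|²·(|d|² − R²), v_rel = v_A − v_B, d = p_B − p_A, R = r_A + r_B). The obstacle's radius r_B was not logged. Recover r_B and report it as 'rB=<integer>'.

m = -152469
d = (-27, -17);  v_rel = (10, -9),  |v_rel|² = 181
v_rel×d = (10)·(-17) − (-9)·(-27) = -413
since m = R²·181 − (-413)²:  R² = (170569 + -152469) / 181 = 100
R = √100 = 10  ⇒  r_B = 10 − 7 = 3

rB=3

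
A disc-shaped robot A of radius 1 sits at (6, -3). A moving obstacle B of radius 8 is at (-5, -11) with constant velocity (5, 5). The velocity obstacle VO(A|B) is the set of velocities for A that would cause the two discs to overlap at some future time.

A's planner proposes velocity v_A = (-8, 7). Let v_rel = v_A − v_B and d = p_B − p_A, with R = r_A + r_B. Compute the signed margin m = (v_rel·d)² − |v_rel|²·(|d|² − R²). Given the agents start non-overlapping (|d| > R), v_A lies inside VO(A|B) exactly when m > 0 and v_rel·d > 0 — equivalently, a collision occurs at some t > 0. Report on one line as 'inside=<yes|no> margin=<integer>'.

d = (-11, -8),  |d|² = 185;  R = 1+8 = 9,  c = 185−9² = 104
v_rel = (-13, 2),  |v_rel|² = 173;  v_rel·d = (-13)·(-11) + (2)·(-8) = 127
173·t² − 254·t + 104 = 0  ⇒  m = 127² − 173·104 = -1863
m = -1863 < 0,  v_rel·d = 127 > 0  ⇒  outside

inside=no margin=-1863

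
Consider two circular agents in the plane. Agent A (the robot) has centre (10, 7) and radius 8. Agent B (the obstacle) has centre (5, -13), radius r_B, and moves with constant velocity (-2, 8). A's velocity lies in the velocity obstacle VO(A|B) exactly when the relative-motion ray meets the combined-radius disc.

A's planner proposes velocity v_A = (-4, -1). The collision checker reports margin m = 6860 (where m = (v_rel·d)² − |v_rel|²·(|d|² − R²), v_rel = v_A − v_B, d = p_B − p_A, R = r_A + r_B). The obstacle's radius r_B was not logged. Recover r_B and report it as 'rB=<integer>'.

m = 6860
d = (-5, -20);  v_rel = (-2, -9),  |v_rel|² = 85
v_rel×d = (-2)·(-20) − (-9)·(-5) = -5
since m = R²·85 − (-5)²:  R² = (25 + 6860) / 85 = 81
R = √81 = 9  ⇒  r_B = 9 − 8 = 1

rB=1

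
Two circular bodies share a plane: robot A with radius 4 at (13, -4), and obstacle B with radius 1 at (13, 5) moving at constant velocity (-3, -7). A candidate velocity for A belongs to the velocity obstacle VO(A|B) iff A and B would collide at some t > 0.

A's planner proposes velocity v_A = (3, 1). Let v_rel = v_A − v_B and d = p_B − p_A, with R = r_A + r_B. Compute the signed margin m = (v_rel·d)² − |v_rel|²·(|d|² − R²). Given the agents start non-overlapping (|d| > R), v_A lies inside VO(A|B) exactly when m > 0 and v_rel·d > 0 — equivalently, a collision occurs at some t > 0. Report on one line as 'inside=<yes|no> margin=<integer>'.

d = (0, 9),  |d|² = 81;  R = 4+1 = 5,  c = 81−5² = 56
v_rel = (6, 8),  |v_rel|² = 100;  v_rel·d = (6)·(0) + (8)·(9) = 72
100·t² − 144·t + 56 = 0  ⇒  m = 72² − 100·56 = -416
m = -416 < 0,  v_rel·d = 72 > 0  ⇒  outside

inside=no margin=-416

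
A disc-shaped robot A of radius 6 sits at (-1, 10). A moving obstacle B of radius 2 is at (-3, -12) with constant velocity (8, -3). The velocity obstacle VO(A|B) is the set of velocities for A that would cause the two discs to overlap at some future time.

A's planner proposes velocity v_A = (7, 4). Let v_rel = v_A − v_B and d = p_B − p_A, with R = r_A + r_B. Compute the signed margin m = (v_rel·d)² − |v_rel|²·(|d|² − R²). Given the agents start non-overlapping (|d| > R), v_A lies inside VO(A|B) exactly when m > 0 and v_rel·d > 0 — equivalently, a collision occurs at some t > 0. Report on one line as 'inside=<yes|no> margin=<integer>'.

d = (-2, -22),  |d|² = 488;  R = 6+2 = 8,  c = 488−8² = 424
v_rel = (-1, 7),  |v_rel|² = 50;  v_rel·d = (-1)·(-2) + (7)·(-22) = -152
50·t² + 304·t + 424 = 0  ⇒  m = (-152)² − 50·424 = 1904
m = 1904 > 0,  v_rel·d = -152 < 0  ⇒  outside

inside=no margin=1904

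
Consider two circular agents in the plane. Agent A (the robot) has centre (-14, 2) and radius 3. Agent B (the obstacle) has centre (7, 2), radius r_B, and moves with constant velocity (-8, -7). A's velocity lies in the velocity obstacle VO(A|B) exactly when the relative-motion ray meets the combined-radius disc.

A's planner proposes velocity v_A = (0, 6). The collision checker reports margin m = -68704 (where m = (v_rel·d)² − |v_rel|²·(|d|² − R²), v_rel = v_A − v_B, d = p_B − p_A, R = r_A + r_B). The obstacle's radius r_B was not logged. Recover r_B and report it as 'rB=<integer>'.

m = -68704
d = (21, 0);  v_rel = (8, 13),  |v_rel|² = 233
v_rel×d = (8)·(0) − (13)·(21) = -273
since m = R²·233 − (-273)²:  R² = (74529 + -68704) / 233 = 25
R = √25 = 5  ⇒  r_B = 5 − 3 = 2

rB=2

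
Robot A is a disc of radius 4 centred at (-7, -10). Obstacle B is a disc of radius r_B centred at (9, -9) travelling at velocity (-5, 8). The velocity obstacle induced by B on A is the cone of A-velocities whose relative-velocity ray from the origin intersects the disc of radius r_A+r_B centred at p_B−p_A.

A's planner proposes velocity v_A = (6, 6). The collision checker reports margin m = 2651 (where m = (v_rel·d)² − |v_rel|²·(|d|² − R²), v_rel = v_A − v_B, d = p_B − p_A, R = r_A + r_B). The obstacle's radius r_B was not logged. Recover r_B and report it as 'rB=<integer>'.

m = 2651
d = (16, 1);  v_rel = (11, -2),  |v_rel|² = 125
v_rel×d = (11)·(1) − (-2)·(16) = 43
since m = R²·125 − 43²:  R² = (1849 + 2651) / 125 = 36
R = √36 = 6  ⇒  r_B = 6 − 4 = 2

rB=2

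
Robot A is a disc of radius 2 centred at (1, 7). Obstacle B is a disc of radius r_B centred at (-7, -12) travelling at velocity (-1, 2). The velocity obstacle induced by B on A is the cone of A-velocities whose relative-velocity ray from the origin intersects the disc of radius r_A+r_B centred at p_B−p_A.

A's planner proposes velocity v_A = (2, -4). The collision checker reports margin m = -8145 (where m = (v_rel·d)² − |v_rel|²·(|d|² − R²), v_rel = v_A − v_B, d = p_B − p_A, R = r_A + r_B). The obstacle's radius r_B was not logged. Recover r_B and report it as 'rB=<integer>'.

m = -8145
d = (-8, -19);  v_rel = (3, -6),  |v_rel|² = 45
v_rel×d = (3)·(-19) − (-6)·(-8) = -105
since m = R²·45 − (-105)²:  R² = (11025 + -8145) / 45 = 64
R = √64 = 8  ⇒  r_B = 8 − 2 = 6

rB=6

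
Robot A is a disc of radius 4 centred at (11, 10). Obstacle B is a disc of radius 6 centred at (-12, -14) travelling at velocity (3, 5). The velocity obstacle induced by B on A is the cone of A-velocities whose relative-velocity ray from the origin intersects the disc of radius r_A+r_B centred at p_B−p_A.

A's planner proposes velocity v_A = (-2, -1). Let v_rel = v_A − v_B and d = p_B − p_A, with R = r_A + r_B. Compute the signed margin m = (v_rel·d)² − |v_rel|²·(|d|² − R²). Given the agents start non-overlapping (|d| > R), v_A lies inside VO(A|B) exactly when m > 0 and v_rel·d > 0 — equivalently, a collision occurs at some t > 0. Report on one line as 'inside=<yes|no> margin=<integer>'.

d = (-23, -24),  |d|² = 1105;  R = 4+6 = 10,  c = 1105−10² = 1005
v_rel = (-5, -6),  |v_rel|² = 61;  v_rel·d = (-5)·(-23) + (-6)·(-24) = 259
61·t² − 518·t + 1005 = 0  ⇒  m = 259² − 61·1005 = 5776
m = 5776 > 0,  v_rel·d = 259 > 0  ⇒  inside

inside=yes margin=5776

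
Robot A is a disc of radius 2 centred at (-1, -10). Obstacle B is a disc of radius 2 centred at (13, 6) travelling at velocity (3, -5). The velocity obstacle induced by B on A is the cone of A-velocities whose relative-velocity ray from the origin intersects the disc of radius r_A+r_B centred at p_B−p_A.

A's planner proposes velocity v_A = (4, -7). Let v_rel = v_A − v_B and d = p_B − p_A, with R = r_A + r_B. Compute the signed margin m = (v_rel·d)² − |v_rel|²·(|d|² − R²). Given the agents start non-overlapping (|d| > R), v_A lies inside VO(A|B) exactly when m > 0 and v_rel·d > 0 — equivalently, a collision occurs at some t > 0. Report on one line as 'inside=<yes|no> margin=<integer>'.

d = (14, 16),  |d|² = 452;  R = 2+2 = 4,  c = 452−4² = 436
v_rel = (1, -2),  |v_rel|² = 5;  v_rel·d = (1)·(14) + (-2)·(16) = -18
5·t² + 36·t + 436 = 0  ⇒  m = (-18)² − 5·436 = -1856
m = -1856 < 0,  v_rel·d = -18 < 0  ⇒  outside

inside=no margin=-1856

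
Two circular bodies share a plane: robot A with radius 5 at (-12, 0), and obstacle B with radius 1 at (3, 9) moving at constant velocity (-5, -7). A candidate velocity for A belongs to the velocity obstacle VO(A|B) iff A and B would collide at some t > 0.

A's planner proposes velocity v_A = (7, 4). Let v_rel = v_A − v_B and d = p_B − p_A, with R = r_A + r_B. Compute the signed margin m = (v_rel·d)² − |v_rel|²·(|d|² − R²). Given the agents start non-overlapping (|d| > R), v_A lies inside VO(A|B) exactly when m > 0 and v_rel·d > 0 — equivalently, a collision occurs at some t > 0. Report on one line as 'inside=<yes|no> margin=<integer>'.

d = (15, 9),  |d|² = 306;  R = 5+1 = 6,  c = 306−6² = 270
v_rel = (12, 11),  |v_rel|² = 265;  v_rel·d = (12)·(15) + (11)·(9) = 279
265·t² − 558·t + 270 = 0  ⇒  m = 279² − 265·270 = 6291
m = 6291 > 0,  v_rel·d = 279 > 0  ⇒  inside

inside=yes margin=6291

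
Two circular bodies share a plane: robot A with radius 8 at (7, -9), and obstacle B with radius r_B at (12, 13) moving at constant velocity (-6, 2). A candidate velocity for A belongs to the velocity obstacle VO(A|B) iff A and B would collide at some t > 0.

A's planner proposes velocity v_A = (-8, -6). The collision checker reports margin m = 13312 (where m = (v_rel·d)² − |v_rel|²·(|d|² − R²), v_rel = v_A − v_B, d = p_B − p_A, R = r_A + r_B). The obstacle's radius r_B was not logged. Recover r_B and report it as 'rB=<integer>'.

m = 13312
d = (5, 22);  v_rel = (-2, -8),  |v_rel|² = 68
v_rel×d = (-2)·(22) − (-8)·(5) = -4
since m = R²·68 − (-4)²:  R² = (16 + 13312) / 68 = 196
R = √196 = 14  ⇒  r_B = 14 − 8 = 6

rB=6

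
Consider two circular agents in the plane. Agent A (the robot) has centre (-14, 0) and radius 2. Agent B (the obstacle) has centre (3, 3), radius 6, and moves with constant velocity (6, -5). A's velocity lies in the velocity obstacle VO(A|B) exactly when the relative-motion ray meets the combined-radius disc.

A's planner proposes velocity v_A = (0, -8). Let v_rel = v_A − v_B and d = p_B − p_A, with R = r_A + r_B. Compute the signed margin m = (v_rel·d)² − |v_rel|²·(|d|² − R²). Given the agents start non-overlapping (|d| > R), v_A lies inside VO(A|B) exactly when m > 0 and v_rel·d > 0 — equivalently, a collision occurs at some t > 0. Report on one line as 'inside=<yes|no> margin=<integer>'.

d = (17, 3),  |d|² = 298;  R = 2+6 = 8,  c = 298−8² = 234
v_rel = (-6, -3),  |v_rel|² = 45;  v_rel·d = (-6)·(17) + (-3)·(3) = -111
45·t² + 222·t + 234 = 0  ⇒  m = (-111)² − 45·234 = 1791
m = 1791 > 0,  v_rel·d = -111 < 0  ⇒  outside

inside=no margin=1791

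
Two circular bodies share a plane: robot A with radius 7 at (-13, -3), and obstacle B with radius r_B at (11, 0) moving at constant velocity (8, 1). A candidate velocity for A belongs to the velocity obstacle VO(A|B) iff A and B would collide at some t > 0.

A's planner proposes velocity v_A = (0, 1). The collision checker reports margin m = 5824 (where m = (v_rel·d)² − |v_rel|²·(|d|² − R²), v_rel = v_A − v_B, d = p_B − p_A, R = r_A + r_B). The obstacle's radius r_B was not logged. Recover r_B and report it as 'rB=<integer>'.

m = 5824
d = (24, 3);  v_rel = (-8, 0),  |v_rel|² = 64
v_rel×d = (-8)·(3) − (0)·(24) = -24
since m = R²·64 − (-24)²:  R² = (576 + 5824) / 64 = 100
R = √100 = 10  ⇒  r_B = 10 − 7 = 3

rB=3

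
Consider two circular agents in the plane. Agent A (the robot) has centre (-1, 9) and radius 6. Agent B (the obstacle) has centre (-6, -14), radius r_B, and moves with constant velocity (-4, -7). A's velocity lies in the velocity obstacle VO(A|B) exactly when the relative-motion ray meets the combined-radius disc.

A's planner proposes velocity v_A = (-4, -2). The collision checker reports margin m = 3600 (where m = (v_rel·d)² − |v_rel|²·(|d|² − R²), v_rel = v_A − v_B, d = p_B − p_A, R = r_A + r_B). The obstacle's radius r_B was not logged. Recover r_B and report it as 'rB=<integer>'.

m = 3600
d = (-5, -23);  v_rel = (0, 5),  |v_rel|² = 25
v_rel×d = (0)·(-23) − (5)·(-5) = 25
since m = R²·25 − 25²:  R² = (625 + 3600) / 25 = 169
R = √169 = 13  ⇒  r_B = 13 − 6 = 7

rB=7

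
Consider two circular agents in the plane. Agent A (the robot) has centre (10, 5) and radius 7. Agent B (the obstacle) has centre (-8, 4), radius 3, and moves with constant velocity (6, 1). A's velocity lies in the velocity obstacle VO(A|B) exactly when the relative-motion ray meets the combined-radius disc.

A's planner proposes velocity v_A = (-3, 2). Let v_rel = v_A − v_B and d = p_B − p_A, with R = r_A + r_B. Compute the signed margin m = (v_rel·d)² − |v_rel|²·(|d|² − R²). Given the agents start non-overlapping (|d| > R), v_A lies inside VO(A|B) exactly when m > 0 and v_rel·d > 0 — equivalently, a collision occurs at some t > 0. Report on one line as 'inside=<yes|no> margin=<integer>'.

d = (-18, -1),  |d|² = 325;  R = 7+3 = 10,  c = 325−10² = 225
v_rel = (-9, 1),  |v_rel|² = 82;  v_rel·d = (-9)·(-18) + (1)·(-1) = 161
82·t² − 322·t + 225 = 0  ⇒  m = 161² − 82·225 = 7471
m = 7471 > 0,  v_rel·d = 161 > 0  ⇒  inside

inside=yes margin=7471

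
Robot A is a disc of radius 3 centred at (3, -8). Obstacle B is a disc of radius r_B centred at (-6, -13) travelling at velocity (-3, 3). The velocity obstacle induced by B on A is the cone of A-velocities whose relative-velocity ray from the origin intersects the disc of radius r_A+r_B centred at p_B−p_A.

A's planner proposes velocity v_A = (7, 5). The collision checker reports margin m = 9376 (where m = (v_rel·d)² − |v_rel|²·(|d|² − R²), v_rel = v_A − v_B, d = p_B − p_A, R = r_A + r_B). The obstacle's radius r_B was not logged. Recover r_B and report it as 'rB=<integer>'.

m = 9376
d = (-9, -5);  v_rel = (10, 2),  |v_rel|² = 104
v_rel×d = (10)·(-5) − (2)·(-9) = -32
since m = R²·104 − (-32)²:  R² = (1024 + 9376) / 104 = 100
R = √100 = 10  ⇒  r_B = 10 − 3 = 7

rB=7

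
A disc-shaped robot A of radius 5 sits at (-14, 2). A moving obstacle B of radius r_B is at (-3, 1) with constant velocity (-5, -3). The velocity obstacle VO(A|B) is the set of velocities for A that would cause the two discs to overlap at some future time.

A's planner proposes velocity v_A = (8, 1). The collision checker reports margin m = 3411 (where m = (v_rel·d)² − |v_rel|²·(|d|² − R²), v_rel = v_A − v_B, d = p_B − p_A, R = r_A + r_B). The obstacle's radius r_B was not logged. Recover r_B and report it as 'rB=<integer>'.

m = 3411
d = (11, -1);  v_rel = (13, 4),  |v_rel|² = 185
v_rel×d = (13)·(-1) − (4)·(11) = -57
since m = R²·185 − (-57)²:  R² = (3249 + 3411) / 185 = 36
R = √36 = 6  ⇒  r_B = 6 − 5 = 1

rB=1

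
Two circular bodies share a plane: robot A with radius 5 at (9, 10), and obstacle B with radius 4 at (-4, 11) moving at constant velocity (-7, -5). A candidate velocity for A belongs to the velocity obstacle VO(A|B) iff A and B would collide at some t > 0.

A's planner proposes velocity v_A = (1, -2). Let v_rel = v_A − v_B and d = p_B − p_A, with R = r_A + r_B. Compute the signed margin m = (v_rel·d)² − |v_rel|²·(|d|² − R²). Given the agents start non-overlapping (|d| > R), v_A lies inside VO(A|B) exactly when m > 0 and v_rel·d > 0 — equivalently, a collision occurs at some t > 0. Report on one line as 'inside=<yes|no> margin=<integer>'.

d = (-13, 1),  |d|² = 170;  R = 5+4 = 9,  c = 170−9² = 89
v_rel = (8, 3),  |v_rel|² = 73;  v_rel·d = (8)·(-13) + (3)·(1) = -101
73·t² + 202·t + 89 = 0  ⇒  m = (-101)² − 73·89 = 3704
m = 3704 > 0,  v_rel·d = -101 < 0  ⇒  outside

inside=no margin=3704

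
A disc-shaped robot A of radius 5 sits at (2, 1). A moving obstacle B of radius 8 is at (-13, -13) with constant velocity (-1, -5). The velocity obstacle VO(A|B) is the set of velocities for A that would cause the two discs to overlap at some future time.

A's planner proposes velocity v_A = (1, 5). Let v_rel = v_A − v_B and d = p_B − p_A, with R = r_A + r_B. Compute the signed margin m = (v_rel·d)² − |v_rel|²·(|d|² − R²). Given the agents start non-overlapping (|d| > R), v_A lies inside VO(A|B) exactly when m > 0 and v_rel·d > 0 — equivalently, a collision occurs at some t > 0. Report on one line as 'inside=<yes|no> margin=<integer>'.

d = (-15, -14),  |d|² = 421;  R = 5+8 = 13,  c = 421−13² = 252
v_rel = (2, 10),  |v_rel|² = 104;  v_rel·d = (2)·(-15) + (10)·(-14) = -170
104·t² + 340·t + 252 = 0  ⇒  m = (-170)² − 104·252 = 2692
m = 2692 > 0,  v_rel·d = -170 < 0  ⇒  outside

inside=no margin=2692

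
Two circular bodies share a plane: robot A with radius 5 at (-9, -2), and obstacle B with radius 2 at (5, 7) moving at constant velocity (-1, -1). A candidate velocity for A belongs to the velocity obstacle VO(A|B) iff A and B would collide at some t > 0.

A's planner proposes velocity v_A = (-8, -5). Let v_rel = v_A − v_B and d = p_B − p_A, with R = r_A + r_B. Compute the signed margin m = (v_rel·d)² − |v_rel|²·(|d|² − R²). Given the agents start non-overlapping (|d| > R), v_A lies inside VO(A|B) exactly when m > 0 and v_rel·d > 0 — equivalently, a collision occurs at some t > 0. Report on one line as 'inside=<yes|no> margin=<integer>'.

d = (14, 9),  |d|² = 277;  R = 5+2 = 7,  c = 277−7² = 228
v_rel = (-7, -4),  |v_rel|² = 65;  v_rel·d = (-7)·(14) + (-4)·(9) = -134
65·t² + 268·t + 228 = 0  ⇒  m = (-134)² − 65·228 = 3136
m = 3136 > 0,  v_rel·d = -134 < 0  ⇒  outside

inside=no margin=3136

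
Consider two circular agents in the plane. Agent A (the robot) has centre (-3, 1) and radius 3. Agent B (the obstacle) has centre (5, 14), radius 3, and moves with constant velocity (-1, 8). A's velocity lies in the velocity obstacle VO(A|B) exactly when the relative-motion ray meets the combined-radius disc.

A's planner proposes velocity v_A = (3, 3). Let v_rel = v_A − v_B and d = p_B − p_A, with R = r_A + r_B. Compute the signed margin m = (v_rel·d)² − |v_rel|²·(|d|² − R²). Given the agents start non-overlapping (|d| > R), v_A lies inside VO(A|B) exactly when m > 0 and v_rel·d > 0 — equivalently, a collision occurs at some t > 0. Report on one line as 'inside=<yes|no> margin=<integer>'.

d = (8, 13),  |d|² = 233;  R = 3+3 = 6,  c = 233−6² = 197
v_rel = (4, -5),  |v_rel|² = 41;  v_rel·d = (4)·(8) + (-5)·(13) = -33
41·t² + 66·t + 197 = 0  ⇒  m = (-33)² − 41·197 = -6988
m = -6988 < 0,  v_rel·d = -33 < 0  ⇒  outside

inside=no margin=-6988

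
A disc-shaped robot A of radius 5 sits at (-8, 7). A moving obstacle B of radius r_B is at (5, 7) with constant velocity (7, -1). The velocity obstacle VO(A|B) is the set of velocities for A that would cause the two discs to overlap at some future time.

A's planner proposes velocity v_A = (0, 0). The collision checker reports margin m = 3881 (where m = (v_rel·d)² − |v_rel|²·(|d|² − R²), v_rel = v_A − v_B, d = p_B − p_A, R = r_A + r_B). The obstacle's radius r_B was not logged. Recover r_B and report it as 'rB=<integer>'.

m = 3881
d = (13, 0);  v_rel = (-7, 1),  |v_rel|² = 50
v_rel×d = (-7)·(0) − (1)·(13) = -13
since m = R²·50 − (-13)²:  R² = (169 + 3881) / 50 = 81
R = √81 = 9  ⇒  r_B = 9 − 5 = 4

rB=4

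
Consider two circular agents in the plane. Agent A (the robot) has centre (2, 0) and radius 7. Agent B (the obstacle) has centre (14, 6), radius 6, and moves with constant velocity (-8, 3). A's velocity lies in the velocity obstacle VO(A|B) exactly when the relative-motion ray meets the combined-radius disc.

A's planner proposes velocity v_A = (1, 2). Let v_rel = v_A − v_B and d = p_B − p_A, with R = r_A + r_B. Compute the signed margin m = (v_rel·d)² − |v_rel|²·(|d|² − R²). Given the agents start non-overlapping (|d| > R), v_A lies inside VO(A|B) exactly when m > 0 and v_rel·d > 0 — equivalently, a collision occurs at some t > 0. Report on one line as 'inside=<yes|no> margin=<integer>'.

d = (12, 6),  |d|² = 180;  R = 7+6 = 13,  c = 180−13² = 11
v_rel = (9, -1),  |v_rel|² = 82;  v_rel·d = (9)·(12) + (-1)·(6) = 102
82·t² − 204·t + 11 = 0  ⇒  m = 102² − 82·11 = 9502
m = 9502 > 0,  v_rel·d = 102 > 0  ⇒  inside

inside=yes margin=9502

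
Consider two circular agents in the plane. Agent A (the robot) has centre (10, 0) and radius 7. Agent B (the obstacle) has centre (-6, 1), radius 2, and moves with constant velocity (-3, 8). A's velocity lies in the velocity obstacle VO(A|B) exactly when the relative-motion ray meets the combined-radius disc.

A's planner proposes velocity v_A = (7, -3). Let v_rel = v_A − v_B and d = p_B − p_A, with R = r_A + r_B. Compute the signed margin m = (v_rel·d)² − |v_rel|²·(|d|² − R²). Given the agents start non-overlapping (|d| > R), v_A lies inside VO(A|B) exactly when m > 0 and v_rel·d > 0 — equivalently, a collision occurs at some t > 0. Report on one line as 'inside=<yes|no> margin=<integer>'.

d = (-16, 1),  |d|² = 257;  R = 7+2 = 9,  c = 257−9² = 176
v_rel = (10, -11),  |v_rel|² = 221;  v_rel·d = (10)·(-16) + (-11)·(1) = -171
221·t² + 342·t + 176 = 0  ⇒  m = (-171)² − 221·176 = -9655
m = -9655 < 0,  v_rel·d = -171 < 0  ⇒  outside

inside=no margin=-9655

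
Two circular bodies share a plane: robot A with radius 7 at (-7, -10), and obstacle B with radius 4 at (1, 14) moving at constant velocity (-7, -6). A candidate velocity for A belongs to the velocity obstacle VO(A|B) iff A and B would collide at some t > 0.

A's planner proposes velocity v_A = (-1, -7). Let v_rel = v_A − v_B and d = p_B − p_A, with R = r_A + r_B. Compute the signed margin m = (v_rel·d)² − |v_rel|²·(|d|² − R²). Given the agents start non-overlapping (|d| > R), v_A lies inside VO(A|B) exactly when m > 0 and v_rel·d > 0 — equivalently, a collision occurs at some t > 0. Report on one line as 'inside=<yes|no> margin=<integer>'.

d = (8, 24),  |d|² = 640;  R = 7+4 = 11,  c = 640−11² = 519
v_rel = (6, -1),  |v_rel|² = 37;  v_rel·d = (6)·(8) + (-1)·(24) = 24
37·t² − 48·t + 519 = 0  ⇒  m = 24² − 37·519 = -18627
m = -18627 < 0,  v_rel·d = 24 > 0  ⇒  outside

inside=no margin=-18627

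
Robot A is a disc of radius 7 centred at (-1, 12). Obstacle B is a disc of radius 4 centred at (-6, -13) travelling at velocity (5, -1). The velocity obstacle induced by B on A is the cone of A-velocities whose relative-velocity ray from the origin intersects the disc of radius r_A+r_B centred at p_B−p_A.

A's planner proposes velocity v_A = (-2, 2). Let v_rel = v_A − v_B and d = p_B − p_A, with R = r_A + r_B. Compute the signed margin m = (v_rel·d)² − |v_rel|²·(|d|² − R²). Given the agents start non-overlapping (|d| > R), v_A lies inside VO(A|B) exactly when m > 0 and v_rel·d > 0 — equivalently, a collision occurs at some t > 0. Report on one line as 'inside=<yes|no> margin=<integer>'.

d = (-5, -25),  |d|² = 650;  R = 7+4 = 11,  c = 650−11² = 529
v_rel = (-7, 3),  |v_rel|² = 58;  v_rel·d = (-7)·(-5) + (3)·(-25) = -40
58·t² + 80·t + 529 = 0  ⇒  m = (-40)² − 58·529 = -29082
m = -29082 < 0,  v_rel·d = -40 < 0  ⇒  outside

inside=no margin=-29082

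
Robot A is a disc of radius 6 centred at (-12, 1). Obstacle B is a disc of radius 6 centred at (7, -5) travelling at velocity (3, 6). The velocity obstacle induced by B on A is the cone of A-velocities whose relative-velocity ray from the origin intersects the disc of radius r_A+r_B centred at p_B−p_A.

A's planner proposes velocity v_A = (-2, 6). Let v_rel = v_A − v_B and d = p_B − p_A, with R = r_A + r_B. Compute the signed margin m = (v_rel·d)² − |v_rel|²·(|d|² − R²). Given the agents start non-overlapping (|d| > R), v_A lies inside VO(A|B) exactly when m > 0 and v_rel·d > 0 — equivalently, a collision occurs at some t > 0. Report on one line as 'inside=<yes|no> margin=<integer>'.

d = (19, -6),  |d|² = 397;  R = 6+6 = 12,  c = 397−12² = 253
v_rel = (-5, 0),  |v_rel|² = 25;  v_rel·d = (-5)·(19) + (0)·(-6) = -95
25·t² + 190·t + 253 = 0  ⇒  m = (-95)² − 25·253 = 2700
m = 2700 > 0,  v_rel·d = -95 < 0  ⇒  outside

inside=no margin=2700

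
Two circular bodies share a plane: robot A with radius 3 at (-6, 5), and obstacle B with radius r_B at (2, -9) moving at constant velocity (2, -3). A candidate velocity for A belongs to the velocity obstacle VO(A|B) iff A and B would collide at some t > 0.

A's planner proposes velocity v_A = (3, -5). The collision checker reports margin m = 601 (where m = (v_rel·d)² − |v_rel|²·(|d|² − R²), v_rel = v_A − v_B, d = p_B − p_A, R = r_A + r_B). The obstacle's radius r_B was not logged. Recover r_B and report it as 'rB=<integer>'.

m = 601
d = (8, -14);  v_rel = (1, -2),  |v_rel|² = 5
v_rel×d = (1)·(-14) − (-2)·(8) = 2
since m = R²·5 − 2²:  R² = (4 + 601) / 5 = 121
R = √121 = 11  ⇒  r_B = 11 − 3 = 8

rB=8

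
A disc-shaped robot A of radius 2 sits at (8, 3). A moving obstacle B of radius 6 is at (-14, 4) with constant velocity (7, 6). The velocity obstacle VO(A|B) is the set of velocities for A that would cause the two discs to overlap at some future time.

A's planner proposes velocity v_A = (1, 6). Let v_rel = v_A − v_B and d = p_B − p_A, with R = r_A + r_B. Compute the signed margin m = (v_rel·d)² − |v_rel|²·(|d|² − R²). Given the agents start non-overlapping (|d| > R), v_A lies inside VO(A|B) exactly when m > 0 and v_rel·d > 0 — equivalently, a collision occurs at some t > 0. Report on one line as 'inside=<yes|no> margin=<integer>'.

d = (-22, 1),  |d|² = 485;  R = 2+6 = 8,  c = 485−8² = 421
v_rel = (-6, 0),  |v_rel|² = 36;  v_rel·d = (-6)·(-22) + (0)·(1) = 132
36·t² − 264·t + 421 = 0  ⇒  m = 132² − 36·421 = 2268
m = 2268 > 0,  v_rel·d = 132 > 0  ⇒  inside

inside=yes margin=2268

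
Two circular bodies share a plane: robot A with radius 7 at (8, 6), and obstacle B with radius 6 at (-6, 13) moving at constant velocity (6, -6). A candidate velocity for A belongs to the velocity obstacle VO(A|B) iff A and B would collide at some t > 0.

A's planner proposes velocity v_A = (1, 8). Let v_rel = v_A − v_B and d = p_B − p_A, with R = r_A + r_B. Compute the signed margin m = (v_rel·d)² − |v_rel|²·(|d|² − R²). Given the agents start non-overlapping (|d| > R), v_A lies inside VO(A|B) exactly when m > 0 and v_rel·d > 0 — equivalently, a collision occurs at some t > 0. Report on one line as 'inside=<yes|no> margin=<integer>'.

d = (-14, 7),  |d|² = 245;  R = 7+6 = 13,  c = 245−13² = 76
v_rel = (-5, 14),  |v_rel|² = 221;  v_rel·d = (-5)·(-14) + (14)·(7) = 168
221·t² − 336·t + 76 = 0  ⇒  m = 168² − 221·76 = 11428
m = 11428 > 0,  v_rel·d = 168 > 0  ⇒  inside

inside=yes margin=11428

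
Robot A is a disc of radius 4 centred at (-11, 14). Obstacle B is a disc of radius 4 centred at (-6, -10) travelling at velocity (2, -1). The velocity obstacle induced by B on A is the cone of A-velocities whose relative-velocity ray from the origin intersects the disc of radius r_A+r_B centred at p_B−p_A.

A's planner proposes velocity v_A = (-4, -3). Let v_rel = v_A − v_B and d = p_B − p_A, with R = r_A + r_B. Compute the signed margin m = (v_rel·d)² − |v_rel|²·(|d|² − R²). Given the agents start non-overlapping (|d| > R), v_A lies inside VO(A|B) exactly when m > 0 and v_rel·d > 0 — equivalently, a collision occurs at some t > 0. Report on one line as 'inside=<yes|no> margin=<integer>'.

d = (5, -24),  |d|² = 601;  R = 4+4 = 8,  c = 601−8² = 537
v_rel = (-6, -2),  |v_rel|² = 40;  v_rel·d = (-6)·(5) + (-2)·(-24) = 18
40·t² − 36·t + 537 = 0  ⇒  m = 18² − 40·537 = -21156
m = -21156 < 0,  v_rel·d = 18 > 0  ⇒  outside

inside=no margin=-21156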